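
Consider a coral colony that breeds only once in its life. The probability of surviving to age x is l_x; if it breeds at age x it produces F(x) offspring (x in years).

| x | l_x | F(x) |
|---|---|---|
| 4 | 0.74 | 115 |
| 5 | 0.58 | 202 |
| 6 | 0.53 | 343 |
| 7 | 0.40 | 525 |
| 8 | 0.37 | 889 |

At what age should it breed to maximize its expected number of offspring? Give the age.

8

Expected offspring if breeding at age x = l_x × F(x):
  age 4: 0.74 × 115 = 85.100
  age 5: 0.58 × 202 = 117.160
  age 6: 0.53 × 343 = 181.790
  age 7: 0.40 × 525 = 210.000
  age 8: 0.37 × 889 = 328.930
Maximum at age 8 (328.930).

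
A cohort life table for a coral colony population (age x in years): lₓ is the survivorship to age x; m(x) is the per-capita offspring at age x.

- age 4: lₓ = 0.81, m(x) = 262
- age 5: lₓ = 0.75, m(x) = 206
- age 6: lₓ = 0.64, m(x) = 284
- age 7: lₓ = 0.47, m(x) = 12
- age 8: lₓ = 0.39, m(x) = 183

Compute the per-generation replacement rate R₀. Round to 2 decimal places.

R₀ = Σ lₓ m(x):
  age 4: 0.81 × 262 = 212.2200
  age 5: 0.75 × 206 = 154.5000
  age 6: 0.64 × 284 = 181.7600
  age 7: 0.47 × 12 = 5.6400
  age 8: 0.39 × 183 = 71.3700
R₀ = 212.2200 + 154.5000 + 181.7600 + 5.6400 + 71.3700 = 625.4900

625.49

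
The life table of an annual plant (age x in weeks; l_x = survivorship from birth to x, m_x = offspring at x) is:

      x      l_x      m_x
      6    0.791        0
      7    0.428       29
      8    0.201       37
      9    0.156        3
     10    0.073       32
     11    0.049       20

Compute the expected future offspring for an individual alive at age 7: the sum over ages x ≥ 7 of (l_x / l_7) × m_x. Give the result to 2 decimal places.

l_7 = 0.428. Conditional survival from age 7 to x is l_x / l_7.
  x=7: (0.428/0.428) × 29 = 29.0000
  x=8: (0.201/0.428) × 37 = 17.3762
  x=9: (0.156/0.428) × 3 = 1.0935
  x=10: (0.073/0.428) × 32 = 5.4579
  x=11: (0.049/0.428) × 20 = 2.2897
Sum = 29.0000 + 17.3762 + 1.0935 + 5.4579 + 2.2897 = 55.2173

55.22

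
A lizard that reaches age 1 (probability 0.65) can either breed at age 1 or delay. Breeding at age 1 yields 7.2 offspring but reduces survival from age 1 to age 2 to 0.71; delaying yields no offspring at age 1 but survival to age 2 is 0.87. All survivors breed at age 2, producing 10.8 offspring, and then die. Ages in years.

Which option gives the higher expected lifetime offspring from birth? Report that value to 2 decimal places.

breed at age 1: R₀ = 0.65 × (7.2 + 0.71 × 10.8) = 0.65 × 14.8680 = 9.6642
delay to age 2: R₀ = 0.65 × (0.87 × 10.8) = 0.65 × 9.3960 = 6.1074
Higher: breed at age 1 (9.6642).

9.66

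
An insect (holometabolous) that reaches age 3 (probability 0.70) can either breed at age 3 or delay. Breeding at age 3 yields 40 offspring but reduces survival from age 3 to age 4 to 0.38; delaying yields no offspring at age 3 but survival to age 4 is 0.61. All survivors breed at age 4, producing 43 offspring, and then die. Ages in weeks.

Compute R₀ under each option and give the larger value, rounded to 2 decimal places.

breed at age 3: R₀ = 0.70 × (40 + 0.38 × 43) = 0.70 × 56.3400 = 39.4380
delay to age 4: R₀ = 0.70 × (0.61 × 43) = 0.70 × 26.2300 = 18.3610
Higher: breed at age 3 (39.4380).

39.44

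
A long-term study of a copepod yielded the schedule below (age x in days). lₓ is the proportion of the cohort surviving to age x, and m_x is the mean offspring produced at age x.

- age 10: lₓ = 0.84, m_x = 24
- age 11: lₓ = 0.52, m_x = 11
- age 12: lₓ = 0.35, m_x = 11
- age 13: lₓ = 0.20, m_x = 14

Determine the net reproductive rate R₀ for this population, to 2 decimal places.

32.53

R₀ = Σ lₓ m_x:
  age 10: 0.84 × 24 = 20.1600
  age 11: 0.52 × 11 = 5.7200
  age 12: 0.35 × 11 = 3.8500
  age 13: 0.20 × 14 = 2.8000
R₀ = 20.1600 + 5.7200 + 3.8500 + 2.8000 = 32.5300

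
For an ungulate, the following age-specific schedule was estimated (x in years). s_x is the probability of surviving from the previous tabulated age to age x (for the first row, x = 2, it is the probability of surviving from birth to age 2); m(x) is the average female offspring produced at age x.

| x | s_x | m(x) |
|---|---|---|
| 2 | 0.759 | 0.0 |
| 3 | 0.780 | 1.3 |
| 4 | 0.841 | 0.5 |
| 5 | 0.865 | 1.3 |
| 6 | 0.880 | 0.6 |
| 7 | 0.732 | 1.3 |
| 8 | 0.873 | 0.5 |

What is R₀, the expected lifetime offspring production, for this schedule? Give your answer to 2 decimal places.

2.29

Survivorship from birth: l_x = s_2·s_3·…·s_x.
  l_2 = 0.75900
  l_3 = 0.59202
  l_4 = 0.49789
  l_5 = 0.43067
  l_6 = 0.37899
  l_7 = 0.27742
  l_8 = 0.24219
R₀ = Σ l_x m(x):
  age 2: 0.75900 × 0.0 = 0.0000
  age 3: 0.59202 × 1.3 = 0.7696
  age 4: 0.49789 × 0.5 = 0.2489
  age 5: 0.43067 × 1.3 = 0.5599
  age 6: 0.37899 × 0.6 = 0.2274
  age 7: 0.27742 × 1.3 = 0.3606
  age 8: 0.24219 × 0.5 = 0.1211
R₀ = 0.0000 + 0.7696 + 0.2489 + 0.5599 + 0.2274 + 0.3606 + 0.1211 = 2.2876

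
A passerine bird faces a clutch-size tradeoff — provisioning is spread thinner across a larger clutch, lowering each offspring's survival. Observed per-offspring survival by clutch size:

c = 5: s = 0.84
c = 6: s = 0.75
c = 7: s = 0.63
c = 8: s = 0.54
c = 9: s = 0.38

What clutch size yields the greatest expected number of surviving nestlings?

Expected surviving nestlings = c × s(c):
  c=5: 5 × 0.84 = 4.200
  c=6: 6 × 0.75 = 4.500
  c=7: 7 × 0.63 = 4.410
  c=8: 8 × 0.54 = 4.320
  c=9: 9 × 0.38 = 3.420
Maximum at c = 6 (4.500 surviving nestlings).

6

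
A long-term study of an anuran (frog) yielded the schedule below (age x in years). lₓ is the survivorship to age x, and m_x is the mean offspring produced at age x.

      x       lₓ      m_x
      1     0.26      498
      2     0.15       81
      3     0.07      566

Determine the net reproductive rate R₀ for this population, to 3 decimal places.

R₀ = Σ lₓ m_x:
  age 1: 0.26 × 498 = 129.4800
  age 2: 0.15 × 81 = 12.1500
  age 3: 0.07 × 566 = 39.6200
R₀ = 129.4800 + 12.1500 + 39.6200 = 181.2500

181.250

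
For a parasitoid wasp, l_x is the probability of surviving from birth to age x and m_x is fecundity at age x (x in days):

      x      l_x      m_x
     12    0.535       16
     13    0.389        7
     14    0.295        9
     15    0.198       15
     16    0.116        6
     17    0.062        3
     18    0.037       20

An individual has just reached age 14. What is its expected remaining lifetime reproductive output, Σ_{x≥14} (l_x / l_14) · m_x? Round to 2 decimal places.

24.57

l_14 = 0.295. Conditional survival from age 14 to x is l_x / l_14.
  x=14: (0.295/0.295) × 9 = 9.0000
  x=15: (0.198/0.295) × 15 = 10.0678
  x=16: (0.116/0.295) × 6 = 2.3593
  x=17: (0.062/0.295) × 3 = 0.6305
  x=18: (0.037/0.295) × 20 = 2.5085
Sum = 9.0000 + 10.0678 + 2.3593 + 0.6305 + 2.5085 = 24.5661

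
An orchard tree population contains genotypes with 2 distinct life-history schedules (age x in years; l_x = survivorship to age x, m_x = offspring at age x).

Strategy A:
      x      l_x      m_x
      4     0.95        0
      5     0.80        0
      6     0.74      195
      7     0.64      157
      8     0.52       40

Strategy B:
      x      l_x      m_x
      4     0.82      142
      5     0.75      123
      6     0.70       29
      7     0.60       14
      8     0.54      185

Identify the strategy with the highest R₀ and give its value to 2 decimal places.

337.29

Strategy A: R₀ = 0.95×0 + 0.80×0 + 0.74×195 + 0.64×157 + 0.52×40 = 265.5800
Strategy B: R₀ = 0.82×142 + 0.75×123 + 0.70×29 + 0.60×14 + 0.54×185 = 337.2900
Highest R₀: strategy B with 337.2900.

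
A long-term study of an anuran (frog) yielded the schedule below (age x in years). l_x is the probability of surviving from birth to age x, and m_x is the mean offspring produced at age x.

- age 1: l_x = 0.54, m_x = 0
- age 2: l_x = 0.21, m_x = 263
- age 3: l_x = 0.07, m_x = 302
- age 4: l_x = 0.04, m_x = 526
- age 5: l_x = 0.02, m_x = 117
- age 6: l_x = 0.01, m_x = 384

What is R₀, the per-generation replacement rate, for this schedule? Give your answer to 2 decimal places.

103.59

R₀ = Σ l_x m_x:
  age 1: 0.54 × 0 = 0.0000
  age 2: 0.21 × 263 = 55.2300
  age 3: 0.07 × 302 = 21.1400
  age 4: 0.04 × 526 = 21.0400
  age 5: 0.02 × 117 = 2.3400
  age 6: 0.01 × 384 = 3.8400
R₀ = 0.0000 + 55.2300 + 21.1400 + 21.0400 + 2.3400 + 3.8400 = 103.5900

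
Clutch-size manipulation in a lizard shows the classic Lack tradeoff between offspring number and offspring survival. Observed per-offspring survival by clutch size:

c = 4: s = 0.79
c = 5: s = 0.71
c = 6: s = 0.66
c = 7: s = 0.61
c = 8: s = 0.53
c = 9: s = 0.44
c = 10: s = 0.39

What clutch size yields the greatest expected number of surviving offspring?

7

Expected surviving offspring = c × s(c):
  c=4: 4 × 0.79 = 3.160
  c=5: 5 × 0.71 = 3.550
  c=6: 6 × 0.66 = 3.960
  c=7: 7 × 0.61 = 4.270
  c=8: 8 × 0.53 = 4.240
  c=9: 9 × 0.44 = 3.960
  c=10: 10 × 0.39 = 3.900
Maximum at c = 7 (4.270 surviving offspring).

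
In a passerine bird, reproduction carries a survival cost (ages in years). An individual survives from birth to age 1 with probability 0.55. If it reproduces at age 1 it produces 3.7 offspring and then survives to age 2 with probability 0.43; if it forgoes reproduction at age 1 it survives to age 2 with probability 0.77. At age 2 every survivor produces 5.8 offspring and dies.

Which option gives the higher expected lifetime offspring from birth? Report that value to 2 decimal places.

breed at age 1: R₀ = 0.55 × (3.7 + 0.43 × 5.8) = 0.55 × 6.1940 = 3.4067
delay to age 2: R₀ = 0.55 × (0.77 × 5.8) = 0.55 × 4.4660 = 2.4563
Higher: breed at age 1 (3.4067).

3.41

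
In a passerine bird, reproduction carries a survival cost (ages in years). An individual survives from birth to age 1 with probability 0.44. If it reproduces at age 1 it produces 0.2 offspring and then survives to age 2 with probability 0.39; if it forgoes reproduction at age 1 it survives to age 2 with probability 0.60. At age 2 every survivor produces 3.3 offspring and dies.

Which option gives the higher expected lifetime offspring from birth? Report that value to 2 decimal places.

breed at age 1: R₀ = 0.44 × (0.2 + 0.39 × 3.3) = 0.44 × 1.4870 = 0.6543
delay to age 2: R₀ = 0.44 × (0.60 × 3.3) = 0.44 × 1.9800 = 0.8712
Higher: delay to age 2 (0.8712).

0.87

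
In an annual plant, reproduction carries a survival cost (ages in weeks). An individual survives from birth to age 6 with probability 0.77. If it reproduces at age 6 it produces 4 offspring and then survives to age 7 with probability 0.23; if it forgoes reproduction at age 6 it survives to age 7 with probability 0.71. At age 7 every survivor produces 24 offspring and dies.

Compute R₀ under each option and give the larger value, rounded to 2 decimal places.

13.12

breed at age 6: R₀ = 0.77 × (4 + 0.23 × 24) = 0.77 × 9.5200 = 7.3304
delay to age 7: R₀ = 0.77 × (0.71 × 24) = 0.77 × 17.0400 = 13.1208
Higher: delay to age 7 (13.1208).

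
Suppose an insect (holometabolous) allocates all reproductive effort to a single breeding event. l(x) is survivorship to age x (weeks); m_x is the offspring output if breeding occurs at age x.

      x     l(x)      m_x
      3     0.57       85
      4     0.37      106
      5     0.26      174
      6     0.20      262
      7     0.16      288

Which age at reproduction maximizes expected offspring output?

6

Expected offspring if breeding at age x = l(x) × m_x:
  age 3: 0.57 × 85 = 48.450
  age 4: 0.37 × 106 = 39.220
  age 5: 0.26 × 174 = 45.240
  age 6: 0.20 × 262 = 52.400
  age 7: 0.16 × 288 = 46.080
Maximum at age 6 (52.400).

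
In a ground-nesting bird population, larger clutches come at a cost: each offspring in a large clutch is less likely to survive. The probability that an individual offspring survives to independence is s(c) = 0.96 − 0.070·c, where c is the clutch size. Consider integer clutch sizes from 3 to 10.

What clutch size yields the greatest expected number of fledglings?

Expected fledglings = c × s(c):
  c=3: 3 × 0.750 = 2.250
  c=4: 4 × 0.680 = 2.720
  c=5: 5 × 0.610 = 3.050
  c=6: 6 × 0.540 = 3.240
  c=7: 7 × 0.470 = 3.290
  c=8: 8 × 0.400 = 3.200
  c=9: 9 × 0.330 = 2.970
  c=10: 10 × 0.260 = 2.600
Maximum at c = 7 (3.290 fledglings).

7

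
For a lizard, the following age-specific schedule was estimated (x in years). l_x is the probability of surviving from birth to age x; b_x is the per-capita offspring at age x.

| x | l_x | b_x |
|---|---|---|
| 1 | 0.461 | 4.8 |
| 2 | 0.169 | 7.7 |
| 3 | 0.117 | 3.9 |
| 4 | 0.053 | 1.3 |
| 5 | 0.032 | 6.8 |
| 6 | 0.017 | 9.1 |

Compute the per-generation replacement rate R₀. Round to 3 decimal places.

4.412

R₀ = Σ l_x b_x:
  age 1: 0.461 × 4.8 = 2.2128
  age 2: 0.169 × 7.7 = 1.3013
  age 3: 0.117 × 3.9 = 0.4563
  age 4: 0.053 × 1.3 = 0.0689
  age 5: 0.032 × 6.8 = 0.2176
  age 6: 0.017 × 9.1 = 0.1547
R₀ = 2.2128 + 1.3013 + 0.4563 + 0.0689 + 0.2176 + 0.1547 = 4.4116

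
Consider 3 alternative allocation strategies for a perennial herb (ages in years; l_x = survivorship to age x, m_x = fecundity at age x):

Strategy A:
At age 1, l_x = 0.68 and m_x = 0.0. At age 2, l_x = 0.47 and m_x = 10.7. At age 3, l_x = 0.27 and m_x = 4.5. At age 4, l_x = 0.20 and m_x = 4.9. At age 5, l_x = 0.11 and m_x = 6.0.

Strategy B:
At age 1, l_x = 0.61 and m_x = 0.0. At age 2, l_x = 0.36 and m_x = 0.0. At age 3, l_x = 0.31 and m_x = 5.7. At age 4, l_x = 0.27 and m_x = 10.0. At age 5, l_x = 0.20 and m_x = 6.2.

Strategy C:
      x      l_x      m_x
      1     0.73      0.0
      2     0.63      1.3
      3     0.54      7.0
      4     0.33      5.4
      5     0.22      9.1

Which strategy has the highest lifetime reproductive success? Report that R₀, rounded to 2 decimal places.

Strategy A: R₀ = 0.68×0.0 + 0.47×10.7 + 0.27×4.5 + 0.20×4.9 + 0.11×6.0 = 7.8840
Strategy B: R₀ = 0.61×0.0 + 0.36×0.0 + 0.31×5.7 + 0.27×10.0 + 0.20×6.2 = 5.7070
Strategy C: R₀ = 0.73×0.0 + 0.63×1.3 + 0.54×7.0 + 0.33×5.4 + 0.22×9.1 = 8.3830
Highest R₀: strategy C with 8.3830.

8.38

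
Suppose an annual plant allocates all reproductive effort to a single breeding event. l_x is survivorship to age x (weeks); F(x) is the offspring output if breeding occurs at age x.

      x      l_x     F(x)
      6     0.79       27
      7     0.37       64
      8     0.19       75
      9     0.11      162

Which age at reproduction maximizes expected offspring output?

Expected offspring if breeding at age x = l_x × F(x):
  age 6: 0.79 × 27 = 21.330
  age 7: 0.37 × 64 = 23.680
  age 8: 0.19 × 75 = 14.250
  age 9: 0.11 × 162 = 17.820
Maximum at age 7 (23.680).

7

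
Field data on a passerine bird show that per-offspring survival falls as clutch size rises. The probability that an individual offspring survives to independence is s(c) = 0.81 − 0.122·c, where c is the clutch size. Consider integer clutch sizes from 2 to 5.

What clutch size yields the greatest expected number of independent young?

3

Expected independent young = c × s(c):
  c=2: 2 × 0.566 = 1.132
  c=3: 3 × 0.444 = 1.332
  c=4: 4 × 0.322 = 1.288
  c=5: 5 × 0.200 = 1.000
Maximum at c = 3 (1.332 independent young).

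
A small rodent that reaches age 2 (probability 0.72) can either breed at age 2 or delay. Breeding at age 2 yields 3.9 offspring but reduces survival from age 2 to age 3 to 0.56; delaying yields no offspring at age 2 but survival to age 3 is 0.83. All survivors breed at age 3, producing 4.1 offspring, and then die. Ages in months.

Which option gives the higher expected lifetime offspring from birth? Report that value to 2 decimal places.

breed at age 2: R₀ = 0.72 × (3.9 + 0.56 × 4.1) = 0.72 × 6.1960 = 4.4611
delay to age 3: R₀ = 0.72 × (0.83 × 4.1) = 0.72 × 3.4030 = 2.4502
Higher: breed at age 2 (4.4611).

4.46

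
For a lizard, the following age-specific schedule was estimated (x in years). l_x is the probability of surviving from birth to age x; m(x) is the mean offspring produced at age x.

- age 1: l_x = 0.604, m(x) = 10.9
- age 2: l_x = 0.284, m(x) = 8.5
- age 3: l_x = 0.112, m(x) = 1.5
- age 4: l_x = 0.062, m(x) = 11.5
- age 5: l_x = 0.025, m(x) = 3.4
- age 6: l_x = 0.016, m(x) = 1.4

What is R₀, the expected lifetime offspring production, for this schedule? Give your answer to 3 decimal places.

R₀ = Σ l_x m(x):
  age 1: 0.604 × 10.9 = 6.5836
  age 2: 0.284 × 8.5 = 2.4140
  age 3: 0.112 × 1.5 = 0.1680
  age 4: 0.062 × 11.5 = 0.7130
  age 5: 0.025 × 3.4 = 0.0850
  age 6: 0.016 × 1.4 = 0.0224
R₀ = 6.5836 + 2.4140 + 0.1680 + 0.7130 + 0.0850 + 0.0224 = 9.9860

9.986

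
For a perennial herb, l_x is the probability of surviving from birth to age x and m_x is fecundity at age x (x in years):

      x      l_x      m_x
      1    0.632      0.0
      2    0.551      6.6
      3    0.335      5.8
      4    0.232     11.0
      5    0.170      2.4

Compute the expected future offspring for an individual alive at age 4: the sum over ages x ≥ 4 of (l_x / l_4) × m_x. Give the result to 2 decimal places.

l_4 = 0.232. Conditional survival from age 4 to x is l_x / l_4.
  x=4: (0.232/0.232) × 11.0 = 11.0000
  x=5: (0.170/0.232) × 2.4 = 1.7586
Sum = 11.0000 + 1.7586 = 12.7586

12.76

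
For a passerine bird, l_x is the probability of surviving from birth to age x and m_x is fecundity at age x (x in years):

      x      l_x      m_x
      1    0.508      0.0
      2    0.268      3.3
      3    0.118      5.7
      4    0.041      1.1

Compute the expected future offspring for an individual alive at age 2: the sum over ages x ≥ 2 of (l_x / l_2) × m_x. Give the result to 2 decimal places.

l_2 = 0.268. Conditional survival from age 2 to x is l_x / l_2.
  x=2: (0.268/0.268) × 3.3 = 3.3000
  x=3: (0.118/0.268) × 5.7 = 2.5097
  x=4: (0.041/0.268) × 1.1 = 0.1683
Sum = 3.3000 + 2.5097 + 0.1683 = 5.9780

5.98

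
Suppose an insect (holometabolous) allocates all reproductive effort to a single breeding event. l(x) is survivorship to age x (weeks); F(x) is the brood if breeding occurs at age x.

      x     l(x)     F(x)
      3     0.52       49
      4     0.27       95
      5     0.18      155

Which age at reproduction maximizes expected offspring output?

Expected offspring if breeding at age x = l(x) × F(x):
  age 3: 0.52 × 49 = 25.480
  age 4: 0.27 × 95 = 25.650
  age 5: 0.18 × 155 = 27.900
Maximum at age 5 (27.900).

5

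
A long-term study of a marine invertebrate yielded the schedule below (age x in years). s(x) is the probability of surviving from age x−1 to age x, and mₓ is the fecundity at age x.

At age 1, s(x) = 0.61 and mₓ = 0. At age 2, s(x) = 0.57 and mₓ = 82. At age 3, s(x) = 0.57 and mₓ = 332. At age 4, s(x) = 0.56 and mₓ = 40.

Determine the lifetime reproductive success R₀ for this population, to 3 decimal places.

Survivorship from birth: l_x = s_1·s_2·…·s_x.
  l_1 = 0.61000
  l_2 = 0.34770
  l_3 = 0.19819
  l_4 = 0.11099
R₀ = Σ l_x mₓ:
  age 1: 0.61000 × 0 = 0.0000
  age 2: 0.34770 × 82 = 28.5114
  age 3: 0.19819 × 332 = 65.7991
  age 4: 0.11099 × 40 = 4.4396
R₀ = 0.0000 + 28.5114 + 65.7991 + 4.4396 = 98.7501

98.750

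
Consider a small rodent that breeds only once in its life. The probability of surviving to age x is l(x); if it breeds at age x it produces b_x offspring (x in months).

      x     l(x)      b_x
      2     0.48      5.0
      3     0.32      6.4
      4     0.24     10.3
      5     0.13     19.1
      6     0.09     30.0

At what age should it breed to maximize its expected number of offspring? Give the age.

6

Expected offspring if breeding at age x = l(x) × b_x:
  age 2: 0.48 × 5.0 = 2.400
  age 3: 0.32 × 6.4 = 2.048
  age 4: 0.24 × 10.3 = 2.472
  age 5: 0.13 × 19.1 = 2.483
  age 6: 0.09 × 30.0 = 2.700
Maximum at age 6 (2.700).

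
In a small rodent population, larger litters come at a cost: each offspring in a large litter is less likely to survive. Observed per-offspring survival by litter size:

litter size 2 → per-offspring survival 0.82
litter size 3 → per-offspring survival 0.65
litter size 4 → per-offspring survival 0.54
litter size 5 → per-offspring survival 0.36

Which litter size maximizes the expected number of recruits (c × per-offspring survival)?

Expected recruits = c × s(c):
  c=2: 2 × 0.82 = 1.640
  c=3: 3 × 0.65 = 1.950
  c=4: 4 × 0.54 = 2.160
  c=5: 5 × 0.36 = 1.800
Maximum at c = 4 (2.160 recruits).

4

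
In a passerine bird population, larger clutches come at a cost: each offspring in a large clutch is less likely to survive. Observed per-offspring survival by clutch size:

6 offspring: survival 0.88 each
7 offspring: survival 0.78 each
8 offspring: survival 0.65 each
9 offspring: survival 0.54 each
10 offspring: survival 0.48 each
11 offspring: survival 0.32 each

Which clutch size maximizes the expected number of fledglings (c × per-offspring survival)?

Expected fledglings = c × s(c):
  c=6: 6 × 0.88 = 5.280
  c=7: 7 × 0.78 = 5.460
  c=8: 8 × 0.65 = 5.200
  c=9: 9 × 0.54 = 4.860
  c=10: 10 × 0.48 = 4.800
  c=11: 11 × 0.32 = 3.520
Maximum at c = 7 (5.460 fledglings).

7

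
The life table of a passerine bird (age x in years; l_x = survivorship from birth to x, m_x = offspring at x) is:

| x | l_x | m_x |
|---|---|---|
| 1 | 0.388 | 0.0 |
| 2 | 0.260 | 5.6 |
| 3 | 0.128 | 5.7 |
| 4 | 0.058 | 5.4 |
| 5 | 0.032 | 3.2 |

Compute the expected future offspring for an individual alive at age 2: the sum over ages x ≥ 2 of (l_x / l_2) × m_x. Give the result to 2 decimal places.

10.00

l_2 = 0.260. Conditional survival from age 2 to x is l_x / l_2.
  x=2: (0.260/0.260) × 5.6 = 5.6000
  x=3: (0.128/0.260) × 5.7 = 2.8062
  x=4: (0.058/0.260) × 5.4 = 1.2046
  x=5: (0.032/0.260) × 3.2 = 0.3938
Sum = 5.6000 + 2.8062 + 1.2046 + 0.3938 = 10.0046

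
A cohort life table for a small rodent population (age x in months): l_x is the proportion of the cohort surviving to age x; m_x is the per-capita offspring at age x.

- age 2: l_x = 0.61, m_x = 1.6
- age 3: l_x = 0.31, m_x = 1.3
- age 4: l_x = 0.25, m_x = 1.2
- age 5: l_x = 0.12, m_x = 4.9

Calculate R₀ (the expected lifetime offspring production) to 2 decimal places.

R₀ = Σ l_x m_x:
  age 2: 0.61 × 1.6 = 0.9760
  age 3: 0.31 × 1.3 = 0.4030
  age 4: 0.25 × 1.2 = 0.3000
  age 5: 0.12 × 4.9 = 0.5880
R₀ = 0.9760 + 0.4030 + 0.3000 + 0.5880 = 2.2670

2.27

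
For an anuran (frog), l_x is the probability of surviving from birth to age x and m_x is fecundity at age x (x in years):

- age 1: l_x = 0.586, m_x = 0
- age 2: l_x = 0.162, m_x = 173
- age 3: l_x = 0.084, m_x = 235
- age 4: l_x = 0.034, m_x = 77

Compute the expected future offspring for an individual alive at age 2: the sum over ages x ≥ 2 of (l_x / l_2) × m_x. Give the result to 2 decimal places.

311.01

l_2 = 0.162. Conditional survival from age 2 to x is l_x / l_2.
  x=2: (0.162/0.162) × 173 = 173.0000
  x=3: (0.084/0.162) × 235 = 121.8519
  x=4: (0.034/0.162) × 77 = 16.1605
Sum = 173.0000 + 121.8519 + 16.1605 = 311.0123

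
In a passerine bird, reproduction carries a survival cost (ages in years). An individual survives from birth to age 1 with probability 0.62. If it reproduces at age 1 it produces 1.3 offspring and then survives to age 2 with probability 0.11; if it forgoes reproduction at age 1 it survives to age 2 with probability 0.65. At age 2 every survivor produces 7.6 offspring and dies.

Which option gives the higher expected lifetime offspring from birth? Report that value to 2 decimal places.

3.06

breed at age 1: R₀ = 0.62 × (1.3 + 0.11 × 7.6) = 0.62 × 2.1360 = 1.3243
delay to age 2: R₀ = 0.62 × (0.65 × 7.6) = 0.62 × 4.9400 = 3.0628
Higher: delay to age 2 (3.0628).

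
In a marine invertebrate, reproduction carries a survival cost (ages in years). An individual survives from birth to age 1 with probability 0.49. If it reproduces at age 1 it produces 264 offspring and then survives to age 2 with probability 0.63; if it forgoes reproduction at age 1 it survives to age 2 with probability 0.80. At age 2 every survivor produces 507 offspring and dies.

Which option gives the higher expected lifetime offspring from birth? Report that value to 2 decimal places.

285.87

breed at age 1: R₀ = 0.49 × (264 + 0.63 × 507) = 0.49 × 583.4100 = 285.8709
delay to age 2: R₀ = 0.49 × (0.80 × 507) = 0.49 × 405.6000 = 198.7440
Higher: breed at age 1 (285.8709).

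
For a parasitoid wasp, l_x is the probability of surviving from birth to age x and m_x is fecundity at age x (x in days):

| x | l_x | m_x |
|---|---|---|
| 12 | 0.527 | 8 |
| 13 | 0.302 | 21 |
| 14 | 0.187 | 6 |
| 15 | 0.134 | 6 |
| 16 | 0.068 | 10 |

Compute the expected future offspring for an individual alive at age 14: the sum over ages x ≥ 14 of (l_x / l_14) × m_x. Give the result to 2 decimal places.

13.94

l_14 = 0.187. Conditional survival from age 14 to x is l_x / l_14.
  x=14: (0.187/0.187) × 6 = 6.0000
  x=15: (0.134/0.187) × 6 = 4.2995
  x=16: (0.068/0.187) × 10 = 3.6364
Sum = 6.0000 + 4.2995 + 3.6364 = 13.9358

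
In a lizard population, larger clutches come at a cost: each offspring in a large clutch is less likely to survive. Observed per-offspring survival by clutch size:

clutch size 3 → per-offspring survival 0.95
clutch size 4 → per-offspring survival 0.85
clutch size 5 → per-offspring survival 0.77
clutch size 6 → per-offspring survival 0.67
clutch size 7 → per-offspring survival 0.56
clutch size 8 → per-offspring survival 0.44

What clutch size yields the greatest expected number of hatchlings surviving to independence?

Expected hatchlings surviving to independence = c × s(c):
  c=3: 3 × 0.95 = 2.850
  c=4: 4 × 0.85 = 3.400
  c=5: 5 × 0.77 = 3.850
  c=6: 6 × 0.67 = 4.020
  c=7: 7 × 0.56 = 3.920
  c=8: 8 × 0.44 = 3.520
Maximum at c = 6 (4.020 hatchlings surviving to independence).

6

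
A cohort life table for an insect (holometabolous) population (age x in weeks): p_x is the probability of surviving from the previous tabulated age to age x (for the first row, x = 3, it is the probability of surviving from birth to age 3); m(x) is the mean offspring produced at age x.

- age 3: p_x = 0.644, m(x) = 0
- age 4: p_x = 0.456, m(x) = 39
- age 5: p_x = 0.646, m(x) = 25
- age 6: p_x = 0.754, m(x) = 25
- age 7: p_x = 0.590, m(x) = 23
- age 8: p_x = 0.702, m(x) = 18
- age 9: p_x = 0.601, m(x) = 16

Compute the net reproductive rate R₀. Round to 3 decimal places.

23.349

Survivorship from birth: l_x = p_3·p_4·…·p_x.
  l_3 = 0.64400
  l_4 = 0.29366
  l_5 = 0.18971
  l_6 = 0.14304
  l_7 = 0.08439
  l_8 = 0.05924
  l_9 = 0.03561
R₀ = Σ l_x m(x):
  age 3: 0.64400 × 0 = 0.0000
  age 4: 0.29366 × 39 = 11.4527
  age 5: 0.18971 × 25 = 4.7428
  age 6: 0.14304 × 25 = 3.5760
  age 7: 0.08439 × 23 = 1.9410
  age 8: 0.05924 × 18 = 1.0663
  age 9: 0.03561 × 16 = 0.5698
R₀ = 0.0000 + 11.4527 + 4.7428 + 3.5760 + 1.9410 + 1.0663 + 0.5698 = 23.3485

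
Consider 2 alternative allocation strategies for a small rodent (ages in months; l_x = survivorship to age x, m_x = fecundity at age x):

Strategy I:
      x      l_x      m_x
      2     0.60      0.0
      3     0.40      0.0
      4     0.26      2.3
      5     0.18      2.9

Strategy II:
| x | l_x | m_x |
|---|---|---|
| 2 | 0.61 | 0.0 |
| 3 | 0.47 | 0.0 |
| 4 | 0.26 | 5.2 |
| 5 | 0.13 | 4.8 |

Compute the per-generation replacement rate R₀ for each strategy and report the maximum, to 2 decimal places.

Strategy I: R₀ = 0.60×0.0 + 0.40×0.0 + 0.26×2.3 + 0.18×2.9 = 1.1200
Strategy II: R₀ = 0.61×0.0 + 0.47×0.0 + 0.26×5.2 + 0.13×4.8 = 1.9760
Highest R₀: strategy II with 1.9760.

1.98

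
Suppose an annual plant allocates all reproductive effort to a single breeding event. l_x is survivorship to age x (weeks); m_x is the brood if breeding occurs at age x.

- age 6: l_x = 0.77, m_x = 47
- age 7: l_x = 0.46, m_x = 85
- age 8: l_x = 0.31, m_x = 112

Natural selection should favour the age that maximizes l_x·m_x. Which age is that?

Expected offspring if breeding at age x = l_x × m_x:
  age 6: 0.77 × 47 = 36.190
  age 7: 0.46 × 85 = 39.100
  age 8: 0.31 × 112 = 34.720
Maximum at age 7 (39.100).

7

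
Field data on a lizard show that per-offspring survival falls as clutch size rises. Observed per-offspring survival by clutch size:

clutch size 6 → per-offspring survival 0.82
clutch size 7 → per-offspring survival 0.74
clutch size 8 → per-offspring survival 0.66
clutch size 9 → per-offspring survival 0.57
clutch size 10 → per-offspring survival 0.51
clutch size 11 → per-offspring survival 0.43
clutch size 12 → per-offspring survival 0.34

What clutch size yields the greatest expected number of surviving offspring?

8

Expected surviving offspring = c × s(c):
  c=6: 6 × 0.82 = 4.920
  c=7: 7 × 0.74 = 5.180
  c=8: 8 × 0.66 = 5.280
  c=9: 9 × 0.57 = 5.130
  c=10: 10 × 0.51 = 5.100
  c=11: 11 × 0.43 = 4.730
  c=12: 12 × 0.34 = 4.080
Maximum at c = 8 (5.280 surviving offspring).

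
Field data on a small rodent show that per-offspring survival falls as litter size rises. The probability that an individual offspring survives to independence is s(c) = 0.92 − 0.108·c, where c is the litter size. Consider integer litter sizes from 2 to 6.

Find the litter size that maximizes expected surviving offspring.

4

Expected surviving offspring = c × s(c):
  c=2: 2 × 0.704 = 1.408
  c=3: 3 × 0.596 = 1.788
  c=4: 4 × 0.488 = 1.952
  c=5: 5 × 0.380 = 1.900
  c=6: 6 × 0.272 = 1.632
Maximum at c = 4 (1.952 surviving offspring).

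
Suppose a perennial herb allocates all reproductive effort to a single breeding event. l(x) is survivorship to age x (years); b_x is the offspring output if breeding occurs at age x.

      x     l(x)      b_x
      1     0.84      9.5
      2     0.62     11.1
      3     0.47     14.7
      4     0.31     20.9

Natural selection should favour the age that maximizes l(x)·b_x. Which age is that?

1

Expected offspring if breeding at age x = l(x) × b_x:
  age 1: 0.84 × 9.5 = 7.980
  age 2: 0.62 × 11.1 = 6.882
  age 3: 0.47 × 14.7 = 6.909
  age 4: 0.31 × 20.9 = 6.479
Maximum at age 1 (7.980).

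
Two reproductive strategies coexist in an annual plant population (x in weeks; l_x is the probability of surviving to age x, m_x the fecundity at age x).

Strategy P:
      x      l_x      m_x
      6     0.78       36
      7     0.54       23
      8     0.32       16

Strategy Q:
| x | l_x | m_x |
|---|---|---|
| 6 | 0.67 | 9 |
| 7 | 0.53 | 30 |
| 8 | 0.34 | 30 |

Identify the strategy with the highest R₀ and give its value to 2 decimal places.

Strategy P: R₀ = 0.78×36 + 0.54×23 + 0.32×16 = 45.6200
Strategy Q: R₀ = 0.67×9 + 0.53×30 + 0.34×30 = 32.1300
Highest R₀: strategy P with 45.6200.

45.62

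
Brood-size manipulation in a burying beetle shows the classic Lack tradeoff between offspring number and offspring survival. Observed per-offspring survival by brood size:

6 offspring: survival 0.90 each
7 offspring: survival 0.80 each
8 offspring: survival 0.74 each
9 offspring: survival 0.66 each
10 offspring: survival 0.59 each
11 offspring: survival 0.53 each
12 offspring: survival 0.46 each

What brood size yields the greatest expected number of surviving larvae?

9

Expected surviving larvae = c × s(c):
  c=6: 6 × 0.90 = 5.400
  c=7: 7 × 0.80 = 5.600
  c=8: 8 × 0.74 = 5.920
  c=9: 9 × 0.66 = 5.940
  c=10: 10 × 0.59 = 5.900
  c=11: 11 × 0.53 = 5.830
  c=12: 12 × 0.46 = 5.520
Maximum at c = 9 (5.940 surviving larvae).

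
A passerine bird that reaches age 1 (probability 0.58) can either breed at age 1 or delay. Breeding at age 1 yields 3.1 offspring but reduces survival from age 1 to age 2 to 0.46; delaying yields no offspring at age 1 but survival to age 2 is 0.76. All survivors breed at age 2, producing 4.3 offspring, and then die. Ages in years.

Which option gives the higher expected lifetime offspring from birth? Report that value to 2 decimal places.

2.95

breed at age 1: R₀ = 0.58 × (3.1 + 0.46 × 4.3) = 0.58 × 5.0780 = 2.9452
delay to age 2: R₀ = 0.58 × (0.76 × 4.3) = 0.58 × 3.2680 = 1.8954
Higher: breed at age 1 (2.9452).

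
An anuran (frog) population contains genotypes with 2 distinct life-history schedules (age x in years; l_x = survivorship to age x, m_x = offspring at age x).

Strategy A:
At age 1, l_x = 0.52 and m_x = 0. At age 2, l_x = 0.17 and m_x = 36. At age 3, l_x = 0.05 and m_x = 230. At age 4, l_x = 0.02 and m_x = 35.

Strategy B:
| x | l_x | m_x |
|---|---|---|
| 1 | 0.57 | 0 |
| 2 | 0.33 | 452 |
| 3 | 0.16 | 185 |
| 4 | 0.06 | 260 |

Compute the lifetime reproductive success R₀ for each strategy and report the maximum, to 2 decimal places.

194.36

Strategy A: R₀ = 0.52×0 + 0.17×36 + 0.05×230 + 0.02×35 = 18.3200
Strategy B: R₀ = 0.57×0 + 0.33×452 + 0.16×185 + 0.06×260 = 194.3600
Highest R₀: strategy B with 194.3600.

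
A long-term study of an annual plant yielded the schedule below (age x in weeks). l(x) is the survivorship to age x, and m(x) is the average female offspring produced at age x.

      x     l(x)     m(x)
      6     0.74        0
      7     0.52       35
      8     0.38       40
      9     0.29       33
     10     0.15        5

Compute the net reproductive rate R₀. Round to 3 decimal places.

43.720

R₀ = Σ l(x) m(x):
  age 6: 0.74 × 0 = 0.0000
  age 7: 0.52 × 35 = 18.2000
  age 8: 0.38 × 40 = 15.2000
  age 9: 0.29 × 33 = 9.5700
  age 10: 0.15 × 5 = 0.7500
R₀ = 0.0000 + 18.2000 + 15.2000 + 9.5700 + 0.7500 = 43.7200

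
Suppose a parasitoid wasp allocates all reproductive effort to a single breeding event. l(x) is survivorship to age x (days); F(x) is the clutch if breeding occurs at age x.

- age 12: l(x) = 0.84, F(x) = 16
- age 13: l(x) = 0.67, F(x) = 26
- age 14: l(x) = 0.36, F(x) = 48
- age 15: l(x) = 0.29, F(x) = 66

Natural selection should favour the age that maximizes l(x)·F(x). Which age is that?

Expected offspring if breeding at age x = l(x) × F(x):
  age 12: 0.84 × 16 = 13.440
  age 13: 0.67 × 26 = 17.420
  age 14: 0.36 × 48 = 17.280
  age 15: 0.29 × 66 = 19.140
Maximum at age 15 (19.140).

15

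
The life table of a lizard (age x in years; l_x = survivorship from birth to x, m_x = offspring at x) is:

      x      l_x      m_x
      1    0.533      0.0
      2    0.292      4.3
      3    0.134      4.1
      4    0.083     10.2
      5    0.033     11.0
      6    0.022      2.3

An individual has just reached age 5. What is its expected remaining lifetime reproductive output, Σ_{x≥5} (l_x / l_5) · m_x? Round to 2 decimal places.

12.53

l_5 = 0.033. Conditional survival from age 5 to x is l_x / l_5.
  x=5: (0.033/0.033) × 11.0 = 11.0000
  x=6: (0.022/0.033) × 2.3 = 1.5333
Sum = 11.0000 + 1.5333 = 12.5333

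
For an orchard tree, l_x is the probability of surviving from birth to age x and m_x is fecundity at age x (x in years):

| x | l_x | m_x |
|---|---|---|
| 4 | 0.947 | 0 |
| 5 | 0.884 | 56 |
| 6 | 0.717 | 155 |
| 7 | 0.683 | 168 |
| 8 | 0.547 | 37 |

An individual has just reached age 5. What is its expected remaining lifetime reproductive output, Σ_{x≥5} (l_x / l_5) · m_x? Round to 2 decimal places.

l_5 = 0.884. Conditional survival from age 5 to x is l_x / l_5.
  x=5: (0.884/0.884) × 56 = 56.0000
  x=6: (0.717/0.884) × 155 = 125.7183
  x=7: (0.683/0.884) × 168 = 129.8009
  x=8: (0.547/0.884) × 37 = 22.8948
Sum = 56.0000 + 125.7183 + 129.8009 + 22.8948 = 334.4140

334.41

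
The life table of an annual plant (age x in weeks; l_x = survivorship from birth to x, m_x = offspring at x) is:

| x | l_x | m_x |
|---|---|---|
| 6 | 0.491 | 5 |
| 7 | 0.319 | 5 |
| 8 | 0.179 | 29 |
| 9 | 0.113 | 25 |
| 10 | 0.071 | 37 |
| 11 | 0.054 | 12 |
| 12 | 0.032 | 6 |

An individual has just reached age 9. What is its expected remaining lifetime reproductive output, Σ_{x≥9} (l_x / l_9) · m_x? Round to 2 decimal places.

l_9 = 0.113. Conditional survival from age 9 to x is l_x / l_9.
  x=9: (0.113/0.113) × 25 = 25.0000
  x=10: (0.071/0.113) × 37 = 23.2478
  x=11: (0.054/0.113) × 12 = 5.7345
  x=12: (0.032/0.113) × 6 = 1.6991
Sum = 25.0000 + 23.2478 + 5.7345 + 1.6991 = 55.6814

55.68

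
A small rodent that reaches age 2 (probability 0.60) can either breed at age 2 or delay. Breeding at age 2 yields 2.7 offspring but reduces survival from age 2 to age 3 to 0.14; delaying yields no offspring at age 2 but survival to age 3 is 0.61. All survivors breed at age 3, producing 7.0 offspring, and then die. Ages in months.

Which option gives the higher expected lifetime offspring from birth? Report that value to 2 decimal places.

2.56

breed at age 2: R₀ = 0.60 × (2.7 + 0.14 × 7.0) = 0.60 × 3.6800 = 2.2080
delay to age 3: R₀ = 0.60 × (0.61 × 7.0) = 0.60 × 4.2700 = 2.5620
Higher: delay to age 3 (2.5620).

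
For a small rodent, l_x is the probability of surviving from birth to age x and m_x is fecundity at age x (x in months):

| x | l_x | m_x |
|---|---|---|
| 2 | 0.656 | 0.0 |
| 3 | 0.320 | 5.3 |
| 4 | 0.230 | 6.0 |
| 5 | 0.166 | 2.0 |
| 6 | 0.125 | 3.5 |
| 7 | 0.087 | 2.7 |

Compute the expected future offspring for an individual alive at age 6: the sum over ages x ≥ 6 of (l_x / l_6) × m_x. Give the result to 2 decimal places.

l_6 = 0.125. Conditional survival from age 6 to x is l_x / l_6.
  x=6: (0.125/0.125) × 3.5 = 3.5000
  x=7: (0.087/0.125) × 2.7 = 1.8792
Sum = 3.5000 + 1.8792 = 5.3792

5.38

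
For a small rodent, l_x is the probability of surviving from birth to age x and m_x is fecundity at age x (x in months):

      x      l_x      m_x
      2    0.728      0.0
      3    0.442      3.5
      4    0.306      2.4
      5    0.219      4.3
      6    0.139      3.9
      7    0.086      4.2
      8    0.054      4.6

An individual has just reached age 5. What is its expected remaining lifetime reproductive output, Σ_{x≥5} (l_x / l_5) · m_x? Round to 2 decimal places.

9.56

l_5 = 0.219. Conditional survival from age 5 to x is l_x / l_5.
  x=5: (0.219/0.219) × 4.3 = 4.3000
  x=6: (0.139/0.219) × 3.9 = 2.4753
  x=7: (0.086/0.219) × 4.2 = 1.6493
  x=8: (0.054/0.219) × 4.6 = 1.1342
Sum = 4.3000 + 2.4753 + 1.6493 + 1.1342 = 9.5589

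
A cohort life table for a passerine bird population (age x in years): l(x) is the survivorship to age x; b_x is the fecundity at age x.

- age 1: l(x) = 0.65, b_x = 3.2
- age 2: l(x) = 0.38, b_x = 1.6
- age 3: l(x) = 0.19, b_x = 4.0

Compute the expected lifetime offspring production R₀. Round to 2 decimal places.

3.45

R₀ = Σ l(x) b_x:
  age 1: 0.65 × 3.2 = 2.0800
  age 2: 0.38 × 1.6 = 0.6080
  age 3: 0.19 × 4.0 = 0.7600
R₀ = 2.0800 + 0.6080 + 0.7600 = 3.4480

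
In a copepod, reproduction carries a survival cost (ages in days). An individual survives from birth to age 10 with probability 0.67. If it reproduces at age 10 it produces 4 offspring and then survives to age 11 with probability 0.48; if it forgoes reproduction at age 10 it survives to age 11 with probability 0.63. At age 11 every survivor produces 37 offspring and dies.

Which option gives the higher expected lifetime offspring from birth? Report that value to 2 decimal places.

breed at age 10: R₀ = 0.67 × (4 + 0.48 × 37) = 0.67 × 21.7600 = 14.5792
delay to age 11: R₀ = 0.67 × (0.63 × 37) = 0.67 × 23.3100 = 15.6177
Higher: delay to age 11 (15.6177).

15.62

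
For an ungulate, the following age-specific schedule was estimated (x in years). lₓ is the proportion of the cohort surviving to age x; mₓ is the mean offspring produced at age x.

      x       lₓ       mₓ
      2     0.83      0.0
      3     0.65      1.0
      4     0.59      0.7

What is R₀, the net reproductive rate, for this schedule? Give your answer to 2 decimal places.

1.06

R₀ = Σ lₓ mₓ:
  age 2: 0.83 × 0.0 = 0.0000
  age 3: 0.65 × 1.0 = 0.6500
  age 4: 0.59 × 0.7 = 0.4130
R₀ = 0.0000 + 0.6500 + 0.4130 = 1.0630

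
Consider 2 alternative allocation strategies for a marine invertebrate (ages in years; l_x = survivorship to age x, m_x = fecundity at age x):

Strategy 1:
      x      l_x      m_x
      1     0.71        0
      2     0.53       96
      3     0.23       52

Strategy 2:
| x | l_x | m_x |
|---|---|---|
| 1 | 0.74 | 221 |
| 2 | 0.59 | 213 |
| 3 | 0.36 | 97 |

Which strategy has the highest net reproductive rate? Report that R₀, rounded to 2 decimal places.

324.13

Strategy 1: R₀ = 0.71×0 + 0.53×96 + 0.23×52 = 62.8400
Strategy 2: R₀ = 0.74×221 + 0.59×213 + 0.36×97 = 324.1300
Highest R₀: strategy 2 with 324.1300.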